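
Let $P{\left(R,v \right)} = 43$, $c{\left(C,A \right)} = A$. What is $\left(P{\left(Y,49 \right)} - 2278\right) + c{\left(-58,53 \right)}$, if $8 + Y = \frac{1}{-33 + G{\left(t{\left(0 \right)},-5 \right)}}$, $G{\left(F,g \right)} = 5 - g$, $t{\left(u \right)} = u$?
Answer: $-2182$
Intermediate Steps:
$Y = - \frac{185}{23}$ ($Y = -8 + \frac{1}{-33 + \left(5 - -5\right)} = -8 + \frac{1}{-33 + \left(5 + 5\right)} = -8 + \frac{1}{-33 + 10} = -8 + \frac{1}{-23} = -8 - \frac{1}{23} = - \frac{185}{23} \approx -8.0435$)
$\left(P{\left(Y,49 \right)} - 2278\right) + c{\left(-58,53 \right)} = \left(43 - 2278\right) + 53 = -2235 + 53 = -2182$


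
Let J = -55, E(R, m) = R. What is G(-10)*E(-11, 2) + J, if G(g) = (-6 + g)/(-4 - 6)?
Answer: -363/5 ≈ -72.600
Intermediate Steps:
G(g) = ⅗ - g/10 (G(g) = (-6 + g)/(-10) = (-6 + g)*(-⅒) = ⅗ - g/10)
G(-10)*E(-11, 2) + J = (⅗ - ⅒*(-10))*(-11) - 55 = (⅗ + 1)*(-11) - 55 = (8/5)*(-11) - 55 = -88/5 - 55 = -363/5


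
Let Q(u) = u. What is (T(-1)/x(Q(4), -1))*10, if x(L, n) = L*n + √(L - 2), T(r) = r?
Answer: 20/7 + 5*√2/7 ≈ 3.8673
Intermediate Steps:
x(L, n) = √(-2 + L) + L*n (x(L, n) = L*n + √(-2 + L) = √(-2 + L) + L*n)
(T(-1)/x(Q(4), -1))*10 = -1/(√(-2 + 4) + 4*(-1))*10 = -1/(√2 - 4)*10 = -1/(-4 + √2)*10 = -10/(-4 + √2)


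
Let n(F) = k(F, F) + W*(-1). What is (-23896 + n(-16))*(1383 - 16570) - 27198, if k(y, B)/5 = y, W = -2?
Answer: 364065940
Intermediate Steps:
k(y, B) = 5*y
n(F) = 2 + 5*F (n(F) = 5*F - 2*(-1) = 5*F + 2 = 2 + 5*F)
(-23896 + n(-16))*(1383 - 16570) - 27198 = (-23896 + (2 + 5*(-16)))*(1383 - 16570) - 27198 = (-23896 + (2 - 80))*(-15187) - 27198 = (-23896 - 78)*(-15187) - 27198 = -23974*(-15187) - 27198 = 364093138 - 27198 = 364065940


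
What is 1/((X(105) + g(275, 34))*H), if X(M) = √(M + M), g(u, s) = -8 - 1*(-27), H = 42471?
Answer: 19/6413121 - √210/6413121 ≈ 7.0303e-7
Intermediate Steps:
g(u, s) = 19 (g(u, s) = -8 + 27 = 19)
X(M) = √2*√M (X(M) = √(2*M) = √2*√M)
1/((X(105) + g(275, 34))*H) = 1/((√2*√105 + 19)*42471) = (1/42471)/(√210 + 19) = (1/42471)/(19 + √210) = 1/(42471*(19 + √210))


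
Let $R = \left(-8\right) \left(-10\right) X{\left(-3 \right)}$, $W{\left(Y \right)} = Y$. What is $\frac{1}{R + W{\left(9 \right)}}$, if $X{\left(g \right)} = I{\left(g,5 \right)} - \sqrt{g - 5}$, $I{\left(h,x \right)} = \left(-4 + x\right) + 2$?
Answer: $\frac{249}{113201} + \frac{160 i \sqrt{2}}{113201} \approx 0.0021996 + 0.0019989 i$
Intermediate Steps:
$I{\left(h,x \right)} = -2 + x$
$X{\left(g \right)} = 3 - \sqrt{-5 + g}$ ($X{\left(g \right)} = \left(-2 + 5\right) - \sqrt{g - 5} = 3 - \sqrt{-5 + g}$)
$R = 240 - 160 i \sqrt{2}$ ($R = \left(-8\right) \left(-10\right) \left(3 - \sqrt{-5 - 3}\right) = 80 \left(3 - \sqrt{-8}\right) = 80 \left(3 - 2 i \sqrt{2}\right) = 240 - 160 i \sqrt{2} \approx 240.0 - 226.27 i$)
$\frac{1}{R + W{\left(9 \right)}} = \frac{1}{\left(240 - 160 i \sqrt{2}\right) + 9} = \frac{1}{249 - 160 i \sqrt{2}}$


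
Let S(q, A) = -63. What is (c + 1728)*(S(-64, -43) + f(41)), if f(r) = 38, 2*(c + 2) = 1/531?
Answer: -45825325/1062 ≈ -43150.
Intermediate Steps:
c = -2123/1062 (c = -2 + (1/2)/531 = -2 + (1/2)*(1/531) = -2 + 1/1062 = -2123/1062 ≈ -1.9991)
(c + 1728)*(S(-64, -43) + f(41)) = (-2123/1062 + 1728)*(-63 + 38) = (1833013/1062)*(-25) = -45825325/1062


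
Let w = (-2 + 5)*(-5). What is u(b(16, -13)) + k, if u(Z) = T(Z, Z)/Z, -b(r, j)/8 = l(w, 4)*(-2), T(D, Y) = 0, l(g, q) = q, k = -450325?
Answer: -450325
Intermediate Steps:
w = -15 (w = 3*(-5) = -15)
b(r, j) = 64 (b(r, j) = -32*(-2) = -8*(-8) = 64)
u(Z) = 0 (u(Z) = 0/Z = 0)
u(b(16, -13)) + k = 0 - 450325 = -450325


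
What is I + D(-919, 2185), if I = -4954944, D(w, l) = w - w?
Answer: -4954944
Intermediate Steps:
D(w, l) = 0
I + D(-919, 2185) = -4954944 + 0 = -4954944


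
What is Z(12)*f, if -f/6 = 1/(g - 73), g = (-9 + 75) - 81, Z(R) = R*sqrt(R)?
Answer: 18*sqrt(3)/11 ≈ 2.8343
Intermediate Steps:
Z(R) = R**(3/2)
g = -15 (g = 66 - 81 = -15)
f = 3/44 (f = -6/(-15 - 73) = -6/(-88) = -6*(-1/88) = 3/44 ≈ 0.068182)
Z(12)*f = 12**(3/2)*(3/44) = (24*sqrt(3))*(3/44) = 18*sqrt(3)/11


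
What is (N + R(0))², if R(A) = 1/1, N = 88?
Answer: 7921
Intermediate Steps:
R(A) = 1
(N + R(0))² = (88 + 1)² = 89² = 7921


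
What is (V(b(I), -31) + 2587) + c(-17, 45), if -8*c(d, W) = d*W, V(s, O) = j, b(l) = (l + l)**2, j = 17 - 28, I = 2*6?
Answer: 21373/8 ≈ 2671.6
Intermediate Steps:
I = 12
j = -11
b(l) = 4*l**2 (b(l) = (2*l)**2 = 4*l**2)
V(s, O) = -11
c(d, W) = -W*d/8 (c(d, W) = -d*W/8 = -W*d/8)
(V(b(I), -31) + 2587) + c(-17, 45) = (-11 + 2587) - 1/8*45*(-17) = 2576 + 765/8 = 21373/8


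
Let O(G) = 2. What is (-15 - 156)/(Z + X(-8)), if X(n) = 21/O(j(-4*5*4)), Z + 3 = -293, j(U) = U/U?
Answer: 342/571 ≈ 0.59895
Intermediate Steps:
j(U) = 1
Z = -296 (Z = -3 - 293 = -296)
X(n) = 21/2
(-15 - 156)/(Z + X(-8)) = (-15 - 156)/(-296 + 21/2) = -171/(-571/2) = -171*(-2/571) = 342/571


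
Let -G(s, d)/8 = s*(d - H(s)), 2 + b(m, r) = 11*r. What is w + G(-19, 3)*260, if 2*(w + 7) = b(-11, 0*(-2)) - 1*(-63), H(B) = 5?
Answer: -158033/2 ≈ -79017.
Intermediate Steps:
b(m, r) = -2 + 11*r
G(s, d) = -8*s*(-5 + d) (G(s, d) = -8*s*(d - 1*5) = -8*s*(d - 5) = -8*s*(-5 + d))
w = 47/2 (w = -7 + ((-2 + 11*(0*(-2))) - 1*(-63))/2 = -7 + ((-2 + 11*0) + 63)/2 = -7 + ((-2 + 0) + 63)/2 = -7 + (-2 + 63)/2 = -7 + (½)*61 = -7 + 61/2 = 47/2 ≈ 23.500)
w + G(-19, 3)*260 = 47/2 + (8*(-19)*(5 - 1*3))*260 = 47/2 + (8*(-19)*(5 - 3))*260 = 47/2 + (8*(-19)*2)*260 = 47/2 - 304*260 = 47/2 - 79040 = -158033/2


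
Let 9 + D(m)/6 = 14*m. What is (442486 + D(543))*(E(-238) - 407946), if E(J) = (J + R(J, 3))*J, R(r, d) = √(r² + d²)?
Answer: -171450833288 - 116154472*√56653 ≈ -1.9910e+11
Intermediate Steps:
R(r, d) = √(d² + r²)
E(J) = J*(J + √(9 + J²)) (E(J) = (J + √(3² + J²))*J = (J + √(9 + J²))*J = J*(J + √(9 + J²)))
D(m) = -54 + 84*m (D(m) = -54 + 6*(14*m) = -54 + 84*m)
(442486 + D(543))*(E(-238) - 407946) = (442486 + (-54 + 84*543))*(-238*(-238 + √(9 + (-238)²)) - 407946) = (442486 + (-54 + 45612))*(-238*(-238 + √(9 + 56644)) - 407946) = (442486 + 45558)*(-238*(-238 + √56653) - 407946) = 488044*((56644 - 238*√56653) - 407946) = 488044*(-351302 - 238*√56653) = -171450833288 - 116154472*√56653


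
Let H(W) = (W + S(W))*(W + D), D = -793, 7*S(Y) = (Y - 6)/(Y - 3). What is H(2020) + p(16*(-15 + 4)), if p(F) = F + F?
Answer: 34992007550/14119 ≈ 2.4784e+6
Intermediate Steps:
p(F) = 2*F
S(Y) = (-6 + Y)/(7*(-3 + Y)) (S(Y) = ((Y - 6)/(Y - 3))/7 = ((-6 + Y)/(-3 + Y))/7 = (-6 + Y)/(7*(-3 + Y)))
H(W) = (-793 + W)*(W + (-6 + W)/(7*(-3 + W))) (H(W) = (W + (-6 + W)/(7*(-3 + W)))*(W - 793) = (W + (-6 + W)/(7*(-3 + W)))*(-793 + W) = (-793 + W)*(W + (-6 + W)/(7*(-3 + W))))
H(2020) + p(16*(-15 + 4)) = (4758 - 5571*2020**2 + 7*2020**3 + 15854*2020)/(7*(-3 + 2020)) + 2*(16*(-15 + 4)) = (1/7)*(4758 - 5571*4080400 + 7*8242408000 + 32025080)/2017 + 2*(16*(-11)) = (1/7)*(1/2017)*(4758 - 22731908400 + 57696856000 + 32025080) + 2*(-176) = (1/7)*(1/2017)*34996977438 - 352 = 34996977438/14119 - 352 = 34992007550/14119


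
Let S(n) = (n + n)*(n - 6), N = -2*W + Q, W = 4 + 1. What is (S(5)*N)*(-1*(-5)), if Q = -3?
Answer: 650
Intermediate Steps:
W = 5
N = -13 (N = -2*5 - 3 = -10 - 3 = -13)
S(n) = 2*n*(-6 + n) (S(n) = (2*n)*(-6 + n) = 2*n*(-6 + n))
(S(5)*N)*(-1*(-5)) = ((2*5*(-6 + 5))*(-13))*(-1*(-5)) = ((2*5*(-1))*(-13))*5 = -10*(-13)*5 = 130*5 = 650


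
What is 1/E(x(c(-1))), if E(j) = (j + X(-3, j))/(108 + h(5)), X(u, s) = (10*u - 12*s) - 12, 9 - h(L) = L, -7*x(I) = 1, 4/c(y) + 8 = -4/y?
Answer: -784/283 ≈ -2.7703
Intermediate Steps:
c(y) = 4/(-8 - 4/y)
x(I) = -⅐ (x(I) = -⅐*1 = -⅐)
h(L) = 9 - L
X(u, s) = -12 - 12*s + 10*u (X(u, s) = (-12*s + 10*u) - 12 = -12 - 12*s + 10*u)
E(j) = -3/8 - 11*j/112 (E(j) = (j + (-12 - 12*j + 10*(-3)))/(108 + (9 - 1*5)) = (j + (-12 - 12*j - 30))/(108 + (9 - 5)) = (j + (-42 - 12*j))/(108 + 4) = (-42 - 11*j)/112 = (-42 - 11*j)*(1/112) = -3/8 - 11*j/112)
1/E(x(c(-1))) = 1/(-3/8 - 11/112*(-⅐)) = 1/(-3/8 + 11/784) = 1/(-283/784) = -784/283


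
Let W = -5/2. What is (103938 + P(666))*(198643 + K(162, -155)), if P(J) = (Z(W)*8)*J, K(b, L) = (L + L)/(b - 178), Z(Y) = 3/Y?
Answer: 387568043439/20 ≈ 1.9378e+10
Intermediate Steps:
W = -5/2 (W = -5*½ = -5/2 ≈ -2.5000)
K(b, L) = 2*L/(-178 + b) (K(b, L) = (2*L)/(-178 + b) = 2*L/(-178 + b))
P(J) = -48*J/5 (P(J) = ((3/(-5/2))*8)*J = ((3*(-⅖))*8)*J = (-6/5*8)*J = -48*J/5)
(103938 + P(666))*(198643 + K(162, -155)) = (103938 - 48/5*666)*(198643 + 2*(-155)/(-178 + 162)) = (103938 - 31968/5)*(198643 + 2*(-155)/(-16)) = 487722*(198643 + 2*(-155)*(-1/16))/5 = 487722*(198643 + 155/8)/5 = (487722/5)*(1589299/8) = 387568043439/20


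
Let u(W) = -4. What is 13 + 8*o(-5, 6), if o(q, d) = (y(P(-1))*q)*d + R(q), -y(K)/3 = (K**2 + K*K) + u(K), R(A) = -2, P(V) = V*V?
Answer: -1443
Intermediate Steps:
P(V) = V**2
y(K) = 12 - 6*K**2 (y(K) = -3*((K**2 + K*K) - 4) = -3*((K**2 + K**2) - 4) = -3*(2*K**2 - 4) = -3*(-4 + 2*K**2) = 12 - 6*K**2)
o(q, d) = -2 + 6*d*q (o(q, d) = ((12 - 6*((-1)**2)**2)*q)*d - 2 = ((12 - 6*1**2)*q)*d - 2 = ((12 - 6*1)*q)*d - 2 = ((12 - 6)*q)*d - 2 = (6*q)*d - 2 = 6*d*q - 2 = -2 + 6*d*q)
13 + 8*o(-5, 6) = 13 + 8*(-2 + 6*6*(-5)) = 13 + 8*(-2 - 180) = 13 + 8*(-182) = 13 - 1456 = -1443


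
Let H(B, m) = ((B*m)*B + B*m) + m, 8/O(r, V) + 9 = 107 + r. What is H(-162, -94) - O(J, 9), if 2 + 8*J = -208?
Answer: -703667206/287 ≈ -2.4518e+6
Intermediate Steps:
J = -105/4 (J = -¼ + (⅛)*(-208) = -¼ - 26 = -105/4 ≈ -26.250)
O(r, V) = 8/(98 + r) (O(r, V) = 8/(-9 + (107 + r)) = 8/(98 + r))
H(B, m) = m + B*m + m*B² (H(B, m) = (m*B² + B*m) + m = (B*m + m*B²) + m = m + B*m + m*B²)
H(-162, -94) - O(J, 9) = -94*(1 - 162 + (-162)²) - 8/(98 - 105/4) = -94*(1 - 162 + 26244) - 8/287/4 = -94*26083 - 8*4/287 = -2451802 - 1*32/287 = -2451802 - 32/287 = -703667206/287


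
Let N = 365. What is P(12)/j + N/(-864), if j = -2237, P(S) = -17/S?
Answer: -815281/1932768 ≈ -0.42182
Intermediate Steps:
P(12)/j + N/(-864) = -17/12/(-2237) + 365/(-864) = -17*1/12*(-1/2237) + 365*(-1/864) = -17/12*(-1/2237) - 365/864 = 17/26844 - 365/864 = -815281/1932768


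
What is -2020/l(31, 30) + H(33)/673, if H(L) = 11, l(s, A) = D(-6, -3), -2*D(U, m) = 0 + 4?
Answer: 679741/673 ≈ 1010.0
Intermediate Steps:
D(U, m) = -2 (D(U, m) = -(0 + 4)/2 = -½*4 = -2)
l(s, A) = -2
-2020/l(31, 30) + H(33)/673 = -2020/(-2) + 11/673 = -2020*(-½) + 11*(1/673) = 1010 + 11/673 = 679741/673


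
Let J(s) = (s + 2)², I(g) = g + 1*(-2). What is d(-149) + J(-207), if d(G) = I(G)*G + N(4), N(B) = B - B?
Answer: 64524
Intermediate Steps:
N(B) = 0
I(g) = -2 + g (I(g) = g - 2 = -2 + g)
J(s) = (2 + s)²
d(G) = G*(-2 + G) (d(G) = (-2 + G)*G + 0 = G*(-2 + G) + 0 = G*(-2 + G))
d(-149) + J(-207) = -149*(-2 - 149) + (2 - 207)² = -149*(-151) + (-205)² = 22499 + 42025 = 64524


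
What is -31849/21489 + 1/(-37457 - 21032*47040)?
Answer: -29208957411643/19707723497280 ≈ -1.4821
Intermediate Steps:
-31849/21489 + 1/(-37457 - 21032*47040) = -31849*1/21489 + (1/47040)/(-58489) = -31849/21489 - 1/58489*1/47040 = -31849/21489 - 1/2751322560 = -29208957411643/19707723497280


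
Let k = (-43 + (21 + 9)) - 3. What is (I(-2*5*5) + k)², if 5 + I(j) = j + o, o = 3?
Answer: 4624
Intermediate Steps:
k = -16 (k = (-43 + 30) - 3 = -13 - 3 = -16)
I(j) = -2 + j (I(j) = -5 + (j + 3) = -5 + (3 + j) = -2 + j)
(I(-2*5*5) + k)² = ((-2 - 2*5*5) - 16)² = ((-2 - 10*5) - 16)² = ((-2 - 50) - 16)² = (-52 - 16)² = (-68)² = 4624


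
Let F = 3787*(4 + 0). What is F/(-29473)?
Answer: -15148/29473 ≈ -0.51396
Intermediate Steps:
F = 15148 (F = 3787*4 = 15148)
F/(-29473) = 15148/(-29473) = 15148*(-1/29473) = -15148/29473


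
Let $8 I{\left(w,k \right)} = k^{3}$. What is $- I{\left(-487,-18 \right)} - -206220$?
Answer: $206949$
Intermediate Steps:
$I{\left(w,k \right)} = \frac{k^{3}}{8}$
$- I{\left(-487,-18 \right)} - -206220 = - \frac{\left(-18\right)^{3}}{8} - -206220 = - \frac{-5832}{8} + 206220 = \left(-1\right) \left(-729\right) + 206220 = 729 + 206220 = 206949$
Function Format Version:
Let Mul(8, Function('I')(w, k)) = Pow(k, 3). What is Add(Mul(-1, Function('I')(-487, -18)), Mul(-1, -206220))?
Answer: 206949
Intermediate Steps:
Function('I')(w, k) = Mul(Rational(1, 8), Pow(k, 3))
Add(Mul(-1, Function('I')(-487, -18)), Mul(-1, -206220)) = Add(Mul(-1, Mul(Rational(1, 8), Pow(-18, 3))), Mul(-1, -206220)) = Add(Mul(-1, Mul(Rational(1, 8), -5832)), 206220) = Add(Mul(-1, -729), 206220) = Add(729, 206220) = 206949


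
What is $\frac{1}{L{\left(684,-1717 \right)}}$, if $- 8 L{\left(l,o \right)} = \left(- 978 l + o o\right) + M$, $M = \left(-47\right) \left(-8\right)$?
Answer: $- \frac{8}{2279513} \approx -3.5095 \cdot 10^{-6}$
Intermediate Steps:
$M = 376$
$L{\left(l,o \right)} = -47 - \frac{o^{2}}{8} + \frac{489 l}{4}$ ($L{\left(l,o \right)} = - \frac{\left(- 978 l + o o\right) + 376}{8} = - \frac{\left(- 978 l + o^{2}\right) + 376}{8} = - \frac{\left(o^{2} - 978 l\right) + 376}{8} = - \frac{376 + o^{2} - 978 l}{8} = -47 - \frac{o^{2}}{8} + \frac{489 l}{4}$)
$\frac{1}{L{\left(684,-1717 \right)}} = \frac{1}{-47 - \frac{\left(-1717\right)^{2}}{8} + \frac{489}{4} \cdot 684} = \frac{1}{-47 - \frac{2948089}{8} + 83619} = \frac{1}{- \frac{2279513}{8}} = - \frac{8}{2279513}$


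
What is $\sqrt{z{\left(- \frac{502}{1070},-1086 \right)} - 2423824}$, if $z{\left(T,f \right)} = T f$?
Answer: $\frac{i \sqrt{693613190890}}{535} \approx 1556.7 i$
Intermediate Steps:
$\sqrt{z{\left(- \frac{502}{1070},-1086 \right)} - 2423824} = \sqrt{- \frac{502}{1070} \left(-1086\right) - 2423824} = \sqrt{\left(-502\right) \frac{1}{1070} \left(-1086\right) - 2423824} = \sqrt{\left(- \frac{251}{535}\right) \left(-1086\right) - 2423824} = \sqrt{\frac{272586}{535} - 2423824} = \sqrt{- \frac{1296473254}{535}} = \frac{i \sqrt{693613190890}}{535}$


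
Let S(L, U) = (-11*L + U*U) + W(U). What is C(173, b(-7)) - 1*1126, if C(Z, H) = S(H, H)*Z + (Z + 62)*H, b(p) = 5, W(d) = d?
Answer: -4276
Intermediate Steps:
S(L, U) = U + U² - 11*L (S(L, U) = (-11*L + U*U) + U = (-11*L + U²) + U = (U² - 11*L) + U = U + U² - 11*L)
C(Z, H) = H*(62 + Z) + Z*(H² - 10*H) (C(Z, H) = (H + H² - 11*H)*Z + (Z + 62)*H = (H² - 10*H)*Z + (62 + Z)*H = Z*(H² - 10*H) + H*(62 + Z) = H*(62 + Z) + Z*(H² - 10*H))
C(173, b(-7)) - 1*1126 = 5*(62 + 173 + 173*(-10 + 5)) - 1*1126 = 5*(62 + 173 + 173*(-5)) - 1126 = 5*(62 + 173 - 865) - 1126 = 5*(-630) - 1126 = -3150 - 1126 = -4276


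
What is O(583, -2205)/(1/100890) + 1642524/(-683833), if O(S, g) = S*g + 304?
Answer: -88669163405391594/683833 ≈ -1.2966e+11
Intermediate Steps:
O(S, g) = 304 + S*g
O(583, -2205)/(1/100890) + 1642524/(-683833) = (304 + 583*(-2205))/(1/100890) + 1642524/(-683833) = (304 - 1285515)/(1/100890) + 1642524*(-1/683833) = -1285211*100890 - 1642524/683833 = -129664937790 - 1642524/683833 = -88669163405391594/683833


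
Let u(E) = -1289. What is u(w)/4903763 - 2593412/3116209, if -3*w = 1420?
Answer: -12721494602757/15281150394467 ≈ -0.83250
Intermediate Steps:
w = -1420/3 (w = -1/3*1420 = -1420/3 ≈ -473.33)
u(w)/4903763 - 2593412/3116209 = -1289/4903763 - 2593412/3116209 = -12721494602757/15281150394467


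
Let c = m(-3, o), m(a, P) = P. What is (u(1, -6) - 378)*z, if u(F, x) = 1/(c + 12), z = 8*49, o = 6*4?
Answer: -1333486/9 ≈ -1.4817e+5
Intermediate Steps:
o = 24
z = 392
c = 24
u(F, x) = 1/36 (u(F, x) = 1/(24 + 12) = 1/36)
(u(1, -6) - 378)*z = (1/36 - 378)*392 = -13607/36*392 = -1333486/9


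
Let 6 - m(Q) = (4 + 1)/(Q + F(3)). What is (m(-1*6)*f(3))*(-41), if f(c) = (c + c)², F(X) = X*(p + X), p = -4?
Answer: -9676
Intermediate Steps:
F(X) = X*(-4 + X)
m(Q) = 6 - 5/(-3 + Q) (m(Q) = 6 - (4 + 1)/(Q + 3*(-4 + 3)) = 6 - 5/(Q + 3*(-1)) = 6 - 5/(Q - 3) = 6 - 5/(-3 + Q))
f(c) = 4*c² (f(c) = (2*c)² = 4*c²)
(m(-1*6)*f(3))*(-41) = (((-23 + 6*(-1*6))/(-3 - 1*6))*(4*3²))*(-41) = (((-23 + 6*(-6))/(-3 - 6))*(4*9))*(-41) = (((-23 - 36)/(-9))*36)*(-41) = (-⅑*(-59)*36)*(-41) = ((59/9)*36)*(-41) = 236*(-41) = -9676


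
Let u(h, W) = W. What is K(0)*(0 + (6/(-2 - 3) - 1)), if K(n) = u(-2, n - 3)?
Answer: 33/5 ≈ 6.6000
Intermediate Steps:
K(n) = -3 + n (K(n) = n - 3 = -3 + n)
K(0)*(0 + (6/(-2 - 3) - 1)) = (-3 + 0)*(0 + (6/(-2 - 3) - 1)) = -3*(0 + (6/(-5) - 1)) = -3*(0 + (6*(-1/5) - 1)) = -3*(0 + (-6/5 - 1)) = -3*(0 - 11/5) = -3*(-11/5) = 33/5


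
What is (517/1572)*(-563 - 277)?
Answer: -36190/131 ≈ -276.26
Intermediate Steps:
(517/1572)*(-563 - 277) = (517*(1/1572))*(-840) = (517/1572)*(-840) = -36190/131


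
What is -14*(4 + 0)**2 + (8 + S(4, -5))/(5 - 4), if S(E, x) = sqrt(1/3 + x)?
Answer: -216 + I*sqrt(42)/3 ≈ -216.0 + 2.1602*I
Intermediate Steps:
S(E, x) = sqrt(1/3 + x)
-14*(4 + 0)**2 + (8 + S(4, -5))/(5 - 4) = -14*(4 + 0)**2 + (8 + sqrt(3 + 9*(-5))/3)/(5 - 4) = -14*4**2 + (8 + sqrt(3 - 45)/3)/1 = -14*16 + (8 + sqrt(-42)/3)*1 = -224 + (8 + (I*sqrt(42))/3)*1 = -224 + (8 + I*sqrt(42)/3)*1 = -224 + (8 + I*sqrt(42)/3) = -216 + I*sqrt(42)/3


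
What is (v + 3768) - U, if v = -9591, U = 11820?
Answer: -17643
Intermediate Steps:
(v + 3768) - U = (-9591 + 3768) - 1*11820 = -5823 - 11820 = -17643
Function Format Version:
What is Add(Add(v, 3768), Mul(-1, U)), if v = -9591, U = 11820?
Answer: -17643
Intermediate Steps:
Add(Add(v, 3768), Mul(-1, U)) = Add(Add(-9591, 3768), Mul(-1, 11820)) = Add(-5823, -11820) = -17643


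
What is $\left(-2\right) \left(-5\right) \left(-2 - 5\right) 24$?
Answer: $-1680$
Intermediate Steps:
$\left(-2\right) \left(-5\right) \left(-2 - 5\right) 24 = 10 \left(-2 - 5\right) 24 = 10 \left(-7\right) 24 = \left(-70\right) 24 = -1680$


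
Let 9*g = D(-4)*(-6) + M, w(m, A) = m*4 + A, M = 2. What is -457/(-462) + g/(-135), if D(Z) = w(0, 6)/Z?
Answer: 183391/187110 ≈ 0.98012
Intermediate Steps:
w(m, A) = A + 4*m (w(m, A) = 4*m + A = A + 4*m)
D(Z) = 6/Z (D(Z) = (6 + 4*0)/Z = (6 + 0)/Z = 6/Z)
g = 11/9 (g = ((6/(-4))*(-6) + 2)/9 = ((6*(-1/4))*(-6) + 2)/9 = (-3/2*(-6) + 2)/9 = (9 + 2)/9 = (1/9)*11 = 11/9 ≈ 1.2222)
-457/(-462) + g/(-135) = -457/(-462) + (11/9)/(-135) = -457*(-1/462) + (11/9)*(-1/135) = 457/462 - 11/1215 = 183391/187110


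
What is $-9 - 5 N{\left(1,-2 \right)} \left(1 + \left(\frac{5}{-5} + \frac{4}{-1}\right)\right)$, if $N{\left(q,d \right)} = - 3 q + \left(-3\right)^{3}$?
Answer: $-609$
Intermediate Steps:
$N{\left(q,d \right)} = -27 - 3 q$ ($N{\left(q,d \right)} = - 3 q - 27 = -27 - 3 q$)
$-9 - 5 N{\left(1,-2 \right)} \left(1 + \left(\frac{5}{-5} + \frac{4}{-1}\right)\right) = -9 - 5 \left(-27 - 3\right) \left(1 + \left(\frac{5}{-5} + \frac{4}{-1}\right)\right) = -9 - 5 \left(-27 - 3\right) \left(1 + \left(5 \left(- \frac{1}{5}\right) + 4 \left(-1\right)\right)\right) = -9 - 5 \left(- 30 \left(1 - 5\right)\right) = -9 - 5 \left(\left(-30\right) \left(-4\right)\right) = -9 - 600 = -609$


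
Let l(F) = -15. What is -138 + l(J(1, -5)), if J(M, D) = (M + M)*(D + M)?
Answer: -153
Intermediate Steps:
J(M, D) = 2*M*(D + M) (J(M, D) = (2*M)*(D + M) = 2*M*(D + M))
-138 + l(J(1, -5)) = -138 - 15 = -153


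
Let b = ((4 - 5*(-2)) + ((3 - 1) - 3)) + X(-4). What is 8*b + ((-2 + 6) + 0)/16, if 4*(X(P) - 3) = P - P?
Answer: 513/4 ≈ 128.25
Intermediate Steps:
X(P) = 3 (X(P) = 3 + (P - P)/4 = 3 + (¼)*0 = 3 + 0 = 3)
b = 16 (b = ((4 - 5*(-2)) + ((3 - 1) - 3)) + 3 = ((4 + 10) + (2 - 3)) + 3 = (14 - 1) + 3 = 13 + 3 = 16)
8*b + ((-2 + 6) + 0)/16 = 8*16 + ((-2 + 6) + 0)/16 = 128 + (4 + 0)*(1/16) = 128 + 4*(1/16) = 128 + ¼ = 513/4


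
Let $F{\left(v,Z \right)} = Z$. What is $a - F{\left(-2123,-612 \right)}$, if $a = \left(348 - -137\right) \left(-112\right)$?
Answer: $-53708$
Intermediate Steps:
$a = -54320$ ($a = \left(348 + \left(-26 + 163\right)\right) \left(-112\right) = \left(348 + 137\right) \left(-112\right) = 485 \left(-112\right) = -54320$)
$a - F{\left(-2123,-612 \right)} = -54320 - -612 = -54320 + 612 = -53708$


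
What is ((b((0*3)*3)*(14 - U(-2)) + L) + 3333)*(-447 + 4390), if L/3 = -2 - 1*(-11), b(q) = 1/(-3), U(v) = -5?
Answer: 39670523/3 ≈ 1.3224e+7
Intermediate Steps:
b(q) = -1/3
L = 27 (L = 3*(-2 - 1*(-11)) = 3*(-2 + 11) = 3*9 = 27)
((b((0*3)*3)*(14 - U(-2)) + L) + 3333)*(-447 + 4390) = ((-(14 - 1*(-5))/3 + 27) + 3333)*(-447 + 4390) = ((-(14 + 5)/3 + 27) + 3333)*3943 = ((-1/3*19 + 27) + 3333)*3943 = ((-19/3 + 27) + 3333)*3943 = (62/3 + 3333)*3943 = (10061/3)*3943 = 39670523/3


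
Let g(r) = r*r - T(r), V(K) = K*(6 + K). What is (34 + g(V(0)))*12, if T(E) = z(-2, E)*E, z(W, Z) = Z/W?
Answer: 408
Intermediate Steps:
T(E) = -E²/2 (T(E) = (E/(-2))*E = (E*(-½))*E = (-E/2)*E = -E²/2)
g(r) = 3*r²/2 (g(r) = r*r - (-1)*r²/2 = r² + r²/2 = 3*r²/2)
(34 + g(V(0)))*12 = (34 + 3*(0*(6 + 0))²/2)*12 = (34 + 3*(0*6)²/2)*12 = (34 + (3/2)*0²)*12 = (34 + (3/2)*0)*12 = (34 + 0)*12 = 34*12 = 408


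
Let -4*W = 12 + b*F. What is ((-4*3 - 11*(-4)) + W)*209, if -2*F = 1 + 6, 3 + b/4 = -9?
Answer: -2717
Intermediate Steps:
b = -48 (b = -12 + 4*(-9) = -12 - 36 = -48)
F = -7/2 (F = -(1 + 6)/2 = -1/2*7 = -7/2 ≈ -3.5000)
W = -45 (W = -(12 - 48*(-7/2))/4 = -(12 + 168)/4 = -1/4*180 = -45)
((-4*3 - 11*(-4)) + W)*209 = ((-4*3 - 11*(-4)) - 45)*209 = ((-12 + 44) - 45)*209 = (32 - 45)*209 = -13*209 = -2717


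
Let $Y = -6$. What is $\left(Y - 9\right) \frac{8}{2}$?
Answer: $-60$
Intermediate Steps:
$\left(Y - 9\right) \frac{8}{2} = \left(-6 - 9\right) \frac{8}{2} = - 15 \cdot 8 \cdot \frac{1}{2} = \left(-15\right) 4 = -60$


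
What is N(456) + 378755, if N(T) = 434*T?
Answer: 576659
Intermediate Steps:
N(456) + 378755 = 434*456 + 378755 = 197904 + 378755 = 576659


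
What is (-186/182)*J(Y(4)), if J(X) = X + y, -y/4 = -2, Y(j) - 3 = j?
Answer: -1395/91 ≈ -15.330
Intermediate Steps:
Y(j) = 3 + j
y = 8 (y = -4*(-2) = 8)
J(X) = 8 + X (J(X) = X + 8 = 8 + X)
(-186/182)*J(Y(4)) = (-186/182)*(8 + (3 + 4)) = (-186*1/182)*(8 + 7) = -93/91*15 = -1395/91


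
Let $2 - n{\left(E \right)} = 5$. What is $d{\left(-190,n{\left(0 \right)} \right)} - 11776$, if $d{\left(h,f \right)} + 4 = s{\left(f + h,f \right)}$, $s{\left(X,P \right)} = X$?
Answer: $-11973$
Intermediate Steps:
$n{\left(E \right)} = -3$ ($n{\left(E \right)} = 2 - 5 = -3$)
$d{\left(h,f \right)} = -4 + f + h$ ($d{\left(h,f \right)} = -4 + \left(f + h\right) = -4 + f + h$)
$d{\left(-190,n{\left(0 \right)} \right)} - 11776 = \left(-4 - 3 - 190\right) - 11776 = -197 - 11776 = -11973$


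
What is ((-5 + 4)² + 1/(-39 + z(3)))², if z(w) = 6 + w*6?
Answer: 196/225 ≈ 0.87111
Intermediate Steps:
z(w) = 6 + 6*w
((-5 + 4)² + 1/(-39 + z(3)))² = ((-5 + 4)² + 1/(-39 + (6 + 6*3)))² = ((-1)² + 1/(-39 + (6 + 18)))² = (1 + 1/(-39 + 24))² = (1 + 1/(-15))² = (1 - 1/15)² = (14/15)² = 196/225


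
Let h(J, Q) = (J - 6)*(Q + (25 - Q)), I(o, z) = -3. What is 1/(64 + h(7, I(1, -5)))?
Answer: 1/89 ≈ 0.011236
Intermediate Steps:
h(J, Q) = -150 + 25*J (h(J, Q) = (-6 + J)*25 = -150 + 25*J)
1/(64 + h(7, I(1, -5))) = 1/(64 + (-150 + 25*7)) = 1/(64 + (-150 + 175)) = 1/(64 + 25) = 1/89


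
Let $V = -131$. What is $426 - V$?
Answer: $557$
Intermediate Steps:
$426 - V = 426 - -131 = 426 + 131 = 557$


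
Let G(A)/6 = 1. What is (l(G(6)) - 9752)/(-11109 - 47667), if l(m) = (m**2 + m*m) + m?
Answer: 4837/29388 ≈ 0.16459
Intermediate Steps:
G(A) = 6 (G(A) = 6*1 = 6)
l(m) = m + 2*m**2 (l(m) = (m**2 + m**2) + m = 2*m**2 + m = m + 2*m**2)
(l(G(6)) - 9752)/(-11109 - 47667) = (6*(1 + 2*6) - 9752)/(-11109 - 47667) = (6*(1 + 12) - 9752)/(-58776) = (6*13 - 9752)*(-1/58776) = (78 - 9752)*(-1/58776) = -9674*(-1/58776) = 4837/29388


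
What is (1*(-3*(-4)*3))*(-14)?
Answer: -504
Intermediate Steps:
(1*(-3*(-4)*3))*(-14) = (1*(12*3))*(-14) = (1*36)*(-14) = 36*(-14) = -504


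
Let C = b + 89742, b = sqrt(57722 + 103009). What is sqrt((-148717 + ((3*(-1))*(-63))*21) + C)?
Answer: sqrt(-55006 + 3*sqrt(17859)) ≈ 233.68*I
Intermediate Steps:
b = 3*sqrt(17859) (b = sqrt(160731) = 3*sqrt(17859) ≈ 400.91)
C = 89742 + 3*sqrt(17859) (C = 3*sqrt(17859) + 89742 = 89742 + 3*sqrt(17859) ≈ 90143.)
sqrt((-148717 + ((3*(-1))*(-63))*21) + C) = sqrt((-148717 + ((3*(-1))*(-63))*21) + (89742 + 3*sqrt(17859))) = sqrt((-148717 - 3*(-63)*21) + (89742 + 3*sqrt(17859))) = sqrt((-148717 + 189*21) + (89742 + 3*sqrt(17859))) = sqrt((-148717 + 3969) + (89742 + 3*sqrt(17859))) = sqrt(-144748 + (89742 + 3*sqrt(17859))) = sqrt(-55006 + 3*sqrt(17859))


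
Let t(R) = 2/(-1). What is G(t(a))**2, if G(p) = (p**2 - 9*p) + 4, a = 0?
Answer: 676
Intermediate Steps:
t(R) = -2 (t(R) = 2*(-1) = -2)
G(p) = 4 + p**2 - 9*p
G(t(a))**2 = (4 + (-2)**2 - 9*(-2))**2 = (4 + 4 + 18)**2 = 26**2 = 676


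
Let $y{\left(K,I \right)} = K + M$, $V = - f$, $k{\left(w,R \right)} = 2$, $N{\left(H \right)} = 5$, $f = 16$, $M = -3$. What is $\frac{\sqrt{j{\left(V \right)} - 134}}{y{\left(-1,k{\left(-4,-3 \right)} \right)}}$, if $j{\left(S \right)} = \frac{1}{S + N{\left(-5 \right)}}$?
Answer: $- \frac{5 i \sqrt{649}}{44} \approx - 2.8949 i$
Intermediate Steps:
$V = -16$ ($V = \left(-1\right) 16 = -16$)
$y{\left(K,I \right)} = -3 + K$ ($y{\left(K,I \right)} = K - 3 = -3 + K$)
$j{\left(S \right)} = \frac{1}{5 + S}$ ($j{\left(S \right)} = \frac{1}{S + 5} = \frac{1}{5 + S}$)
$\frac{\sqrt{j{\left(V \right)} - 134}}{y{\left(-1,k{\left(-4,-3 \right)} \right)}} = \frac{\sqrt{\frac{1}{5 - 16} - 134}}{-3 - 1} = \frac{\sqrt{\frac{1}{-11} - 134}}{-4} = \sqrt{- \frac{1}{11} - 134} \left(- \frac{1}{4}\right) = \sqrt{- \frac{1475}{11}} \left(- \frac{1}{4}\right) = \frac{5 i \sqrt{649}}{11} \left(- \frac{1}{4}\right) = - \frac{5 i \sqrt{649}}{44}$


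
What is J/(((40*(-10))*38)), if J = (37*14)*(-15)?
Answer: 777/1520 ≈ 0.51118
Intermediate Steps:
J = -7770 (J = 518*(-15) = -7770)
J/(((40*(-10))*38)) = -7770/((40*(-10))*38) = -7770/((-400*38)) = -7770/(-15200) = -7770*(-1/15200) = 777/1520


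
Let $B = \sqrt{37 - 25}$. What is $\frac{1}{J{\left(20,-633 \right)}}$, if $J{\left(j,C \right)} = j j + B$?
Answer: $\frac{100}{39997} - \frac{\sqrt{3}}{79994} \approx 0.0024785$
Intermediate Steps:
$B = 2 \sqrt{3}$ ($B = \sqrt{12} = 2 \sqrt{3} \approx 3.4641$)
$J{\left(j,C \right)} = j^{2} + 2 \sqrt{3}$ ($J{\left(j,C \right)} = j j + 2 \sqrt{3} = j^{2} + 2 \sqrt{3}$)
$\frac{1}{J{\left(20,-633 \right)}} = \frac{1}{20^{2} + 2 \sqrt{3}} = \frac{1}{400 + 2 \sqrt{3}}$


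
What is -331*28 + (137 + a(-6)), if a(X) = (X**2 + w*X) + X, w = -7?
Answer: -9059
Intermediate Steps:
a(X) = X**2 - 6*X (a(X) = (X**2 - 7*X) + X = X**2 - 6*X)
-331*28 + (137 + a(-6)) = -331*28 + (137 - 6*(-6 - 6)) = -9268 + (137 - 6*(-12)) = -9268 + (137 + 72) = -9268 + 209 = -9059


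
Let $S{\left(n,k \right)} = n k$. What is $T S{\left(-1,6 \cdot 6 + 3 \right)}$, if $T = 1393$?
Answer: $-54327$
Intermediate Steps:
$S{\left(n,k \right)} = k n$
$T S{\left(-1,6 \cdot 6 + 3 \right)} = 1393 \left(6 \cdot 6 + 3\right) \left(-1\right) = 1393 \left(36 + 3\right) \left(-1\right) = 1393 \cdot 39 \left(-1\right) = 1393 \left(-39\right) = -54327$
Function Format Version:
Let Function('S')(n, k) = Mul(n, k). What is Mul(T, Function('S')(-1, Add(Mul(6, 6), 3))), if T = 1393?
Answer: -54327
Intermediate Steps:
Function('S')(n, k) = Mul(k, n)
Mul(T, Function('S')(-1, Add(Mul(6, 6), 3))) = Mul(1393, Mul(Add(Mul(6, 6), 3), -1)) = Mul(1393, Mul(Add(36, 3), -1)) = Mul(1393, Mul(39, -1)) = Mul(1393, -39) = -54327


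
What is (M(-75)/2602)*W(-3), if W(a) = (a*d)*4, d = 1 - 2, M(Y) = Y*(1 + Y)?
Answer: 33300/1301 ≈ 25.596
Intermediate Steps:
d = -1
W(a) = -4*a (W(a) = (a*(-1))*4 = -a*4 = -4*a)
(M(-75)/2602)*W(-3) = (-75*(1 - 75)/2602)*(-4*(-3)) = (-75*(-74)*(1/2602))*12 = (5550*(1/2602))*12 = (2775/1301)*12 = 33300/1301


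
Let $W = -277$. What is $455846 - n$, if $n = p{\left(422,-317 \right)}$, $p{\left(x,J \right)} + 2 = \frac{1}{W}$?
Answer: $\frac{126269897}{277} \approx 4.5585 \cdot 10^{5}$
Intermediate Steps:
$p{\left(x,J \right)} = - \frac{555}{277}$ ($p{\left(x,J \right)} = -2 + \frac{1}{-277} = -2 - \frac{1}{277} = - \frac{555}{277}$)
$n = - \frac{555}{277} \approx -2.0036$
$455846 - n = 455846 - - \frac{555}{277} = 455846 + \frac{555}{277} = \frac{126269897}{277}$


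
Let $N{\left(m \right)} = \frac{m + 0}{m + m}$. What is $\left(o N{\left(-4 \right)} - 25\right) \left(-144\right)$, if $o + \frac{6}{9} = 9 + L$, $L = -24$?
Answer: $4728$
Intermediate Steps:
$o = - \frac{47}{3}$ ($o = - \frac{2}{3} + \left(9 - 24\right) = - \frac{2}{3} - 15 = - \frac{47}{3} \approx -15.667$)
$N{\left(m \right)} = \frac{1}{2}$ ($N{\left(m \right)} = \frac{m}{2 m} = m \frac{1}{2 m} = \frac{1}{2}$)
$\left(o N{\left(-4 \right)} - 25\right) \left(-144\right) = \left(\left(- \frac{47}{3}\right) \frac{1}{2} - 25\right) \left(-144\right) = \left(- \frac{47}{6} - 25\right) \left(-144\right) = \left(- \frac{197}{6}\right) \left(-144\right) = 4728$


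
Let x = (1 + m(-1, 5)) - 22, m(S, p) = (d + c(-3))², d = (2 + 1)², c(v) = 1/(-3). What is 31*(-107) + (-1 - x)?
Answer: -30349/9 ≈ -3372.1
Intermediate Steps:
c(v) = -⅓
d = 9 (d = 3² = 9)
m(S, p) = 676/9 (m(S, p) = (9 - ⅓)² = (26/3)² = 676/9)
x = 487/9 (x = (1 + 676/9) - 22 = 685/9 - 22 = 487/9 ≈ 54.111)
31*(-107) + (-1 - x) = 31*(-107) + (-1 - 1*487/9) = -3317 + (-1 - 487/9) = -3317 - 496/9 = -30349/9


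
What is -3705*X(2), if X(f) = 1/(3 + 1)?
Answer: -3705/4 ≈ -926.25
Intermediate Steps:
X(f) = 1/4
-3705*X(2) = -3705*1/4 = -3705/4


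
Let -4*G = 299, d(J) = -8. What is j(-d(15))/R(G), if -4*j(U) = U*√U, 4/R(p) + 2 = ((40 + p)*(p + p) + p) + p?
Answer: -40349*√2/8 ≈ -7132.8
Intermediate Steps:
G = -299/4 (G = -¼*299 = -299/4 ≈ -74.750)
R(p) = 4/(-2 + 2*p + 2*p*(40 + p)) (R(p) = 4/(-2 + (((40 + p)*(p + p) + p) + p)) = 4/(-2 + (((40 + p)*(2*p) + p) + p)) = 4/(-2 + ((2*p*(40 + p) + p) + p)) = 4/(-2 + ((p + 2*p*(40 + p)) + p)) = 4/(-2 + (2*p + 2*p*(40 + p))) = 4/(-2 + 2*p + 2*p*(40 + p)))
j(U) = -U^(3/2)/4 (j(U) = -U*√U/4 = -U^(3/2)/4)
j(-d(15))/R(G) = (-8^(3/2)/4)/((2/(-1 + (-299/4)² + 41*(-299/4)))) = (-4*√2)/((2/(-1 + 89401/16 - 12259/4))) = (-4*√2)/((2/(40349/16))) = (-4*√2)/((2*(16/40349))) = (-4*√2)/(32/40349) = -4*√2*(40349/32) = -40349*√2/8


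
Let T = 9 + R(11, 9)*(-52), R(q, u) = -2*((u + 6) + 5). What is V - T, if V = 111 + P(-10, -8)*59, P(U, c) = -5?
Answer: -2273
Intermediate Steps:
R(q, u) = -22 - 2*u (R(q, u) = -2*((6 + u) + 5) = -2*(11 + u) = -22 - 2*u)
T = 2089 (T = 9 + (-22 - 2*9)*(-52) = 9 + (-22 - 18)*(-52) = 9 - 40*(-52) = 9 + 2080 = 2089)
V = -184 (V = 111 - 5*59 = 111 - 295 = -184)
V - T = -184 - 1*2089 = -184 - 2089 = -2273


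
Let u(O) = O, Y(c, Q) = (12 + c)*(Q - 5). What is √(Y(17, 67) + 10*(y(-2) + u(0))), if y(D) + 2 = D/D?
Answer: 2*√447 ≈ 42.285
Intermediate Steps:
Y(c, Q) = (-5 + Q)*(12 + c) (Y(c, Q) = (12 + c)*(-5 + Q) = (-5 + Q)*(12 + c))
y(D) = -1 (y(D) = -2 + D/D = -2 + 1 = -1)
√(Y(17, 67) + 10*(y(-2) + u(0))) = √((-60 - 5*17 + 12*67 + 67*17) + 10*(-1 + 0)) = √((-60 - 85 + 804 + 1139) + 10*(-1)) = √(1798 - 10) = √1788 = 2*√447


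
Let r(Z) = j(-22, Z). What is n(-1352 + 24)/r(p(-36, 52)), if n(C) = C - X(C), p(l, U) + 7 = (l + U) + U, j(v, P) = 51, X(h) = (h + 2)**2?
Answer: -1759604/51 ≈ -34502.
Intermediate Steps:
X(h) = (2 + h)**2
p(l, U) = -7 + l + 2*U (p(l, U) = -7 + ((l + U) + U) = -7 + ((U + l) + U) = -7 + (l + 2*U) = -7 + l + 2*U)
r(Z) = 51
n(C) = C - (2 + C)**2
n(-1352 + 24)/r(p(-36, 52)) = ((-1352 + 24) - (2 + (-1352 + 24))**2)/51 = (-1328 - (2 - 1328)**2)*(1/51) = (-1328 - 1*(-1326)**2)*(1/51) = (-1328 - 1*1758276)*(1/51) = (-1328 - 1758276)*(1/51) = -1759604*1/51 = -1759604/51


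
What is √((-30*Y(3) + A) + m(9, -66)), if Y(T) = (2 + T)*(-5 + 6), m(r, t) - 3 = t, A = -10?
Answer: I*√223 ≈ 14.933*I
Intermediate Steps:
m(r, t) = 3 + t
Y(T) = 2 + T (Y(T) = (2 + T)*1 = 2 + T)
√((-30*Y(3) + A) + m(9, -66)) = √((-30*(2 + 3) - 10) + (3 - 66)) = √((-30*5 - 10) - 63) = √((-150 - 10) - 63) = √(-160 - 63) = √(-223) = I*√223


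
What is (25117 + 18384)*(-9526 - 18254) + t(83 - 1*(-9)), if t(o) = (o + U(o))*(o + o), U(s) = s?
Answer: -1208423924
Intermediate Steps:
t(o) = 4*o**2 (t(o) = (o + o)*(o + o) = (2*o)*(2*o) = 4*o**2)
(25117 + 18384)*(-9526 - 18254) + t(83 - 1*(-9)) = (25117 + 18384)*(-9526 - 18254) + 4*(83 - 1*(-9))**2 = 43501*(-27780) + 4*(83 + 9)**2 = -1208457780 + 4*92**2 = -1208457780 + 4*8464 = -1208457780 + 33856 = -1208423924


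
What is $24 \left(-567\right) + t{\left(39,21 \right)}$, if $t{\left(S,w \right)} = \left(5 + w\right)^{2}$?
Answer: $-12932$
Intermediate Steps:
$24 \left(-567\right) + t{\left(39,21 \right)} = 24 \left(-567\right) + \left(5 + 21\right)^{2} = -13608 + 26^{2} = -13608 + 676 = -12932$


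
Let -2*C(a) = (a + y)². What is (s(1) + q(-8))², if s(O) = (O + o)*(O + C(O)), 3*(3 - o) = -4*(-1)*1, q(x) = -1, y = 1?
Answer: 121/9 ≈ 13.444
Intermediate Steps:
C(a) = -(1 + a)²/2 (C(a) = -(a + 1)²/2 = -(1 + a)²/2)
o = 5/3 (o = 3 - (-4*(-1))/3 = 3 - 4/3 = 5/3 ≈ 1.6667)
s(O) = (5/3 + O)*(O - (1 + O)²/2) (s(O) = (O + 5/3)*(O - (1 + O)²/2) = (5/3 + O)*(O - (1 + O)²/2))
(s(1) + q(-8))² = ((-⅚ - ⅚*1² - ½*1 - ½*1³) - 1)² = ((-⅚ - ⅚*1 - ½ - ½*1) - 1)² = ((-⅚ - ⅚ - ½ - ½) - 1)² = (-8/3 - 1)² = (-11/3)² = 121/9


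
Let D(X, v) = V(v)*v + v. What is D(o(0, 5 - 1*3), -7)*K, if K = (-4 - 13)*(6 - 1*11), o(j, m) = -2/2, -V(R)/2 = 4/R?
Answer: -1275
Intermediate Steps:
V(R) = -8/R
o(j, m) = -1 (o(j, m) = -2*½ = -1)
D(X, v) = -8 + v (D(X, v) = (-8/v)*v + v = -8 + v)
K = 85 (K = -17*(6 - 11) = -17*(-5) = 85)
D(o(0, 5 - 1*3), -7)*K = (-8 - 7)*85 = -15*85 = -1275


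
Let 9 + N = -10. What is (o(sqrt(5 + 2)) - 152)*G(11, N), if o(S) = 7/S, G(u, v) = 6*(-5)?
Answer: 4560 - 30*sqrt(7) ≈ 4480.6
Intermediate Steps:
N = -19 (N = -9 - 10 = -19)
G(u, v) = -30
(o(sqrt(5 + 2)) - 152)*G(11, N) = (7/(sqrt(5 + 2)) - 152)*(-30) = (7/(sqrt(7)) - 152)*(-30) = (7*(sqrt(7)/7) - 152)*(-30) = (sqrt(7) - 152)*(-30) = (-152 + sqrt(7))*(-30) = 4560 - 30*sqrt(7)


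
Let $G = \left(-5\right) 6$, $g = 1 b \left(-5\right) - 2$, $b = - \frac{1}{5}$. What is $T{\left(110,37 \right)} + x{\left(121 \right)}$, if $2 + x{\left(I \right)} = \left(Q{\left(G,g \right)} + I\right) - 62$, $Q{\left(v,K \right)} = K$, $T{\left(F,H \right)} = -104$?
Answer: $-48$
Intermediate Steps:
$b = - \frac{1}{5}$ ($b = \left(-1\right) \frac{1}{5} = - \frac{1}{5} \approx -0.2$)
$g = -1$ ($g = 1 \left(- \frac{1}{5}\right) \left(-5\right) - 2 = \left(- \frac{1}{5}\right) \left(-5\right) - 2 = 1 - 2 = -1$)
$G = -30$
$x{\left(I \right)} = -65 + I$ ($x{\left(I \right)} = -2 + \left(\left(-1 + I\right) - 62\right) = -2 + \left(-63 + I\right) = -65 + I$)
$T{\left(110,37 \right)} + x{\left(121 \right)} = -104 + \left(-65 + 121\right) = -104 + 56 = -48$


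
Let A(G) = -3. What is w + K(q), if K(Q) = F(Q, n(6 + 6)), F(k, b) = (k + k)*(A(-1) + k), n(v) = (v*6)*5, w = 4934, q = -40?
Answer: 8374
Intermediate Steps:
n(v) = 30*v (n(v) = (6*v)*5 = 30*v)
F(k, b) = 2*k*(-3 + k) (F(k, b) = (k + k)*(-3 + k) = (2*k)*(-3 + k) = 2*k*(-3 + k))
K(Q) = 2*Q*(-3 + Q)
w + K(q) = 4934 + 2*(-40)*(-3 - 40) = 4934 + 2*(-40)*(-43) = 4934 + 3440 = 8374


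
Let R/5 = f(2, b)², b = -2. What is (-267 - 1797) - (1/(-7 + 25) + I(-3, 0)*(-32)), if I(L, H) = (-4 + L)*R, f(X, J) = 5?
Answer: -541153/18 ≈ -30064.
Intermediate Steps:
R = 125 (R = 5*5² = 5*25 = 125)
I(L, H) = -500 + 125*L (I(L, H) = (-4 + L)*125 = -500 + 125*L)
(-267 - 1797) - (1/(-7 + 25) + I(-3, 0)*(-32)) = (-267 - 1797) - (1/(-7 + 25) + (-500 + 125*(-3))*(-32)) = -2064 - (1/18 + (-500 - 375)*(-32)) = -2064 - (1/18 - 875*(-32)) = -2064 - (1/18 + 28000) = -2064 - 1*504001/18 = -2064 - 504001/18 = -541153/18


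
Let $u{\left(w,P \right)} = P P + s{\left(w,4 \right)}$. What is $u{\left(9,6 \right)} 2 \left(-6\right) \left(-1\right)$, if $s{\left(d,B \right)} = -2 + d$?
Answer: $516$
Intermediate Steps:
$u{\left(w,P \right)} = -2 + w + P^{2}$ ($u{\left(w,P \right)} = P P + \left(-2 + w\right) = P^{2} + \left(-2 + w\right) = -2 + w + P^{2}$)
$u{\left(9,6 \right)} 2 \left(-6\right) \left(-1\right) = \left(-2 + 9 + 6^{2}\right) 2 \left(-6\right) \left(-1\right) = \left(-2 + 9 + 36\right) \left(\left(-12\right) \left(-1\right)\right) = 43 \cdot 12 = 516$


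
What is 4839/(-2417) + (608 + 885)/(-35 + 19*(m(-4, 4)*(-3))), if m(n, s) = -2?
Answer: 3226300/190943 ≈ 16.897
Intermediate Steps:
4839/(-2417) + (608 + 885)/(-35 + 19*(m(-4, 4)*(-3))) = 4839/(-2417) + (608 + 885)/(-35 + 19*(-2*(-3))) = 4839*(-1/2417) + 1493/(-35 + 19*6) = -4839/2417 + 1493/(-35 + 114) = -4839/2417 + 1493/79 = 3226300/190943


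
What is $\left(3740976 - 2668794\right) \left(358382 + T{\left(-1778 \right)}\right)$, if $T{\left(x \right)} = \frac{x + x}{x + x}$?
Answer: $384251801706$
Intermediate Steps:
$T{\left(x \right)} = 1$ ($T{\left(x \right)} = \frac{2 x}{2 x} = 2 x \frac{1}{2 x} = 1$)
$\left(3740976 - 2668794\right) \left(358382 + T{\left(-1778 \right)}\right) = \left(3740976 - 2668794\right) \left(358382 + 1\right) = 1072182 \cdot 358383 = 384251801706$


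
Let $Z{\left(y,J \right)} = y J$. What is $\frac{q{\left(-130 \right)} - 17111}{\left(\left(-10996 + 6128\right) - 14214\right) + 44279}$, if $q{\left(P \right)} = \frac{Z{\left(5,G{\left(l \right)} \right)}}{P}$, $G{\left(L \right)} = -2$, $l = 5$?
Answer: $- \frac{222442}{327561} \approx -0.67909$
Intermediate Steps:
$Z{\left(y,J \right)} = J y$
$q{\left(P \right)} = - \frac{10}{P}$ ($q{\left(P \right)} = \frac{\left(-2\right) 5}{P} = - \frac{10}{P}$)
$\frac{q{\left(-130 \right)} - 17111}{\left(\left(-10996 + 6128\right) - 14214\right) + 44279} = \frac{- \frac{10}{-130} - 17111}{\left(\left(-10996 + 6128\right) - 14214\right) + 44279} = \frac{\left(-10\right) \left(- \frac{1}{130}\right) - 17111}{\left(-4868 - 14214\right) + 44279} = \frac{\frac{1}{13} - 17111}{-19082 + 44279} = - \frac{222442}{13 \cdot 25197} = \left(- \frac{222442}{13}\right) \frac{1}{25197} = - \frac{222442}{327561}$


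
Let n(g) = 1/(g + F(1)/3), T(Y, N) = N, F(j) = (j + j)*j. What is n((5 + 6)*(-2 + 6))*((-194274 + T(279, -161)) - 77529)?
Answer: -407946/67 ≈ -6088.8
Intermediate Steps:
F(j) = 2*j² (F(j) = (2*j)*j = 2*j²)
n(g) = 1/(⅔ + g) (n(g) = 1/(g + (2*1²)/3) = 1/(g + (2*1)*(⅓)) = 1/(g + 2*(⅓)) = 1/(g + ⅔) = 1/(⅔ + g))
n((5 + 6)*(-2 + 6))*((-194274 + T(279, -161)) - 77529) = (3/(2 + 3*((5 + 6)*(-2 + 6))))*((-194274 - 161) - 77529) = (3/(2 + 3*(11*4)))*(-194435 - 77529) = (3/(2 + 3*44))*(-271964) = (3/(2 + 132))*(-271964) = (3/134)*(-271964) = -407946/67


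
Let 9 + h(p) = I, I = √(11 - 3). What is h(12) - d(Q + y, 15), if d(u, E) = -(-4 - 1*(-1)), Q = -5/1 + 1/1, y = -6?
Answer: -12 + 2*√2 ≈ -9.1716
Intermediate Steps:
Q = -4 (Q = -5*1 + 1*1 = -5 + 1 = -4)
d(u, E) = 3 (d(u, E) = -(-4 + 1) = -1*(-3) = 3)
I = 2*√2 (I = √8 = 2*√2 ≈ 2.8284)
h(p) = -9 + 2*√2
h(12) - d(Q + y, 15) = (-9 + 2*√2) - 1*3 = (-9 + 2*√2) - 3 = -12 + 2*√2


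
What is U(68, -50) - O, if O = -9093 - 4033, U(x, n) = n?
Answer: 13076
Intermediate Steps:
O = -13126
U(68, -50) - O = -50 - 1*(-13126) = -50 + 13126 = 13076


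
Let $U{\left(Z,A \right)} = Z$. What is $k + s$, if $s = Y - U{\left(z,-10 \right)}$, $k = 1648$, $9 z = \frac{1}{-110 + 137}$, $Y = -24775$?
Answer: $- \frac{5619862}{243} \approx -23127.0$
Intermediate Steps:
$z = \frac{1}{243}$ ($z = \frac{1}{9 \left(-110 + 137\right)} = \frac{1}{9 \cdot 27} = \frac{1}{9} \cdot \frac{1}{27} = \frac{1}{243} \approx 0.0041152$)
$s = - \frac{6020326}{243}$ ($s = -24775 - \frac{1}{243} = - \frac{6020326}{243} \approx -24775.0$)
$k + s = 1648 - \frac{6020326}{243} = - \frac{5619862}{243}$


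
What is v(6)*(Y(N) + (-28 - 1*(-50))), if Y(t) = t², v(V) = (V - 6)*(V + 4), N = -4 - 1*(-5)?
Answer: 0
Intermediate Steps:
N = 1 (N = -4 + 5 = 1)
v(V) = (-6 + V)*(4 + V)
v(6)*(Y(N) + (-28 - 1*(-50))) = (-24 + 6² - 2*6)*(1² + (-28 - 1*(-50))) = (-24 + 36 - 12)*(1 + (-28 + 50)) = 0*(1 + 22) = 0*23 = 0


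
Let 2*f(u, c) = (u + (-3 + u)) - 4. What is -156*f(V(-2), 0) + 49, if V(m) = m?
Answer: 907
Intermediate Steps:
f(u, c) = -7/2 + u (f(u, c) = ((u + (-3 + u)) - 4)/2 = ((-3 + 2*u) - 4)/2 = (-7 + 2*u)/2 = -7/2 + u)
-156*f(V(-2), 0) + 49 = -156*(-7/2 - 2) + 49 = -156*(-11/2) + 49 = 858 + 49 = 907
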